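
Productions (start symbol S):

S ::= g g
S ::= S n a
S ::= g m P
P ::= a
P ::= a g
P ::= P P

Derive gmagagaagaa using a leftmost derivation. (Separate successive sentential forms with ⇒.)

S ⇒ gmP   [S ::= g m P]
gmP ⇒ gmPP   [P ::= P P]
gmPP ⇒ gmPPP   [P ::= P P]
gmPPP ⇒ gmPPPP   [P ::= P P]
gmPPPP ⇒ gmPPPPP   [P ::= P P]
gmPPPPP ⇒ gmPPPPPP   [P ::= P P]
gmPPPPPP ⇒ gmagPPPPP   [P ::= a g]
gmagPPPPP ⇒ gmagagPPPP   [P ::= a g]
gmagagPPPP ⇒ gmagagaPPP   [P ::= a]
gmagagaPPP ⇒ gmagagaagPP   [P ::= a g]
gmagagaagPP ⇒ gmagagaagaP   [P ::= a]
gmagagaagaP ⇒ gmagagaagaa   [P ::= a]

S ⇒ gmP ⇒ gmPP ⇒ gmPPP ⇒ gmPPPP ⇒ gmPPPPP ⇒ gmPPPPPP ⇒ gmagPPPPP ⇒ gmagagPPPP ⇒ gmagagaPPP ⇒ gmagagaagPP ⇒ gmagagaagaP ⇒ gmagagaagaa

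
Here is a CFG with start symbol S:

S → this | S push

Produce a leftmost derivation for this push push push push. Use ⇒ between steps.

S ⇒ S push ⇒ S push push ⇒ S push push push ⇒ S push push push push ⇒ this push push push push

S ⇒ S push   [S → S push]
S push ⇒ S push push   [S → S push]
S push push ⇒ S push push push   [S → S push]
S push push push ⇒ S push push push push   [S → S push]
S push push push push ⇒ this push push push push   [S → this]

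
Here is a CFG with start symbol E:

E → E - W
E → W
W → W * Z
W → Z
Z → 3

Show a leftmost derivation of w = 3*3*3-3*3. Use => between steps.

E=>E-W=>W-W=>W*Z-W=>W*Z*Z-W=>Z*Z*Z-W=>3*Z*Z-W=>3*3*Z-W=>3*3*3-W=>3*3*3-W*Z=>3*3*3-Z*Z=>3*3*3-3*Z=>3*3*3-3*3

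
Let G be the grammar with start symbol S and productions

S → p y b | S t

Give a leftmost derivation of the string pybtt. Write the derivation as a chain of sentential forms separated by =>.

S => St => Stt => pybtt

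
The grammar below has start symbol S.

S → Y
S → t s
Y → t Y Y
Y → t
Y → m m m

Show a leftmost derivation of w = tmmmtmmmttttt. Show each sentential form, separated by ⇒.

S ⇒ Y ⇒ tYY ⇒ tmmmY ⇒ tmmmtYY ⇒ tmmmtmmmY ⇒ tmmmtmmmtYY ⇒ tmmmtmmmttYYY ⇒ tmmmtmmmtttYY ⇒ tmmmtmmmttttY ⇒ tmmmtmmmttttt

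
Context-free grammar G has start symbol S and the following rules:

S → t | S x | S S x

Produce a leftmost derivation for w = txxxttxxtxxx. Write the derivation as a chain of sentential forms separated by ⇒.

S ⇒ SSx ⇒ SxSx ⇒ SxxSx ⇒ SxxxSx ⇒ txxxSx ⇒ txxxSSxx ⇒ txxxtSxx ⇒ txxxtSSxxx ⇒ txxxtSxSxxx ⇒ txxxtSxxSxxx ⇒ txxxttxxSxxx ⇒ txxxttxxtxxx

S ⇒ SSx   [S → S S x]
SSx ⇒ SxSx   [S → S x]
SxSx ⇒ SxxSx   [S → S x]
SxxSx ⇒ SxxxSx   [S → S x]
SxxxSx ⇒ txxxSx   [S → t]
txxxSx ⇒ txxxSSxx   [S → S S x]
txxxSSxx ⇒ txxxtSxx   [S → t]
txxxtSxx ⇒ txxxtSSxxx   [S → S S x]
txxxtSSxxx ⇒ txxxtSxSxxx   [S → S x]
txxxtSxSxxx ⇒ txxxtSxxSxxx   [S → S x]
txxxtSxxSxxx ⇒ txxxttxxSxxx   [S → t]
txxxttxxSxxx ⇒ txxxttxxtxxx   [S → t]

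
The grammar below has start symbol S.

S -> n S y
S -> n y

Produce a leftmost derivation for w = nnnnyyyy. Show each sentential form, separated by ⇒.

S ⇒ nSy   [S -> n S y]
nSy ⇒ nnSyy   [S -> n S y]
nnSyy ⇒ nnnSyyy   [S -> n S y]
nnnSyyy ⇒ nnnnyyyy   [S -> n y]

S ⇒ nSy ⇒ nnSyy ⇒ nnnSyyy ⇒ nnnnyyyy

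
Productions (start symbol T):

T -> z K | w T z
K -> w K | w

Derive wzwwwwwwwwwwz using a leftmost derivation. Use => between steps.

T => wTz   [T -> w T z]
wTz => wzKz   [T -> z K]
wzKz => wzwKz   [K -> w K]
wzwKz => wzwwKz   [K -> w K]
wzwwKz => wzwwwKz   [K -> w K]
wzwwwKz => wzwwwwKz   [K -> w K]
wzwwwwKz => wzwwwwwKz   [K -> w K]
wzwwwwwKz => wzwwwwwwKz   [K -> w K]
wzwwwwwwKz => wzwwwwwwwKz   [K -> w K]
wzwwwwwwwKz => wzwwwwwwwwKz   [K -> w K]
wzwwwwwwwwKz => wzwwwwwwwwwKz   [K -> w K]
wzwwwwwwwwwKz => wzwwwwwwwwwwz   [K -> w]

T => wTz => wzKz => wzwKz => wzwwKz => wzwwwKz => wzwwwwKz => wzwwwwwKz => wzwwwwwwKz => wzwwwwwwwKz => wzwwwwwwwwKz => wzwwwwwwwwwKz => wzwwwwwwwwwwz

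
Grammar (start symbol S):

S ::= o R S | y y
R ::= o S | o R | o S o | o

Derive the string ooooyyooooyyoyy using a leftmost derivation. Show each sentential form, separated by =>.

S => oRS   [S ::= o R S]
oRS => ooSoS   [R ::= o S o]
ooSoS => oooRSoS   [S ::= o R S]
oooRSoS => ooooSoS   [R ::= o]
ooooSoS => ooooyyoS   [S ::= y y]
ooooyyoS => ooooyyooRS   [S ::= o R S]
ooooyyooRS => ooooyyoooRS   [R ::= o R]
ooooyyoooRS => ooooyyooooSoS   [R ::= o S o]
ooooyyooooSoS => ooooyyooooyyoS   [S ::= y y]
ooooyyooooyyoS => ooooyyooooyyoyy   [S ::= y y]

S => oRS => ooSoS => oooRSoS => ooooSoS => ooooyyoS => ooooyyooRS => ooooyyoooRS => ooooyyooooSoS => ooooyyooooyyoS => ooooyyooooyyoyy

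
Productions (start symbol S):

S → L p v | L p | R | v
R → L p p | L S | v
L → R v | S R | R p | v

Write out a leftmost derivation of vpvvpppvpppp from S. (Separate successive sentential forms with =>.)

S => R => Lpp => SRpp => LpRpp => SRpRpp => LpRpRpp => vpRpRpp => vpLpppRpp => vpRvpppRpp => vpvvpppRpp => vpvvpppLpppp => vpvvpppvpppp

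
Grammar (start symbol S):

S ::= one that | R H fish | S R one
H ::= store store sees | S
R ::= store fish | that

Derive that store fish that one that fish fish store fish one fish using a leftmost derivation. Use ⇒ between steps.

S ⇒ R H fish   [S ::= R H fish]
R H fish ⇒ that H fish   [R ::= that]
that H fish ⇒ that S fish   [H ::= S]
that S fish ⇒ that S R one fish   [S ::= S R one]
that S R one fish ⇒ that R H fish R one fish   [S ::= R H fish]
that R H fish R one fish ⇒ that store fish H fish R one fish   [R ::= store fish]
that store fish H fish R one fish ⇒ that store fish S fish R one fish   [H ::= S]
that store fish S fish R one fish ⇒ that store fish R H fish fish R one fish   [S ::= R H fish]
that store fish R H fish fish R one fish ⇒ that store fish that H fish fish R one fish   [R ::= that]
that store fish that H fish fish R one fish ⇒ that store fish that S fish fish R one fish   [H ::= S]
that store fish that S fish fish R one fish ⇒ that store fish that one that fish fish R one fish   [S ::= one that]
that store fish that one that fish fish R one fish ⇒ that store fish that one that fish fish store fish one fish   [R ::= store fish]

S ⇒ R H fish ⇒ that H fish ⇒ that S fish ⇒ that S R one fish ⇒ that R H fish R one fish ⇒ that store fish H fish R one fish ⇒ that store fish S fish R one fish ⇒ that store fish R H fish fish R one fish ⇒ that store fish that H fish fish R one fish ⇒ that store fish that S fish fish R one fish ⇒ that store fish that one that fish fish R one fish ⇒ that store fish that one that fish fish store fish one fish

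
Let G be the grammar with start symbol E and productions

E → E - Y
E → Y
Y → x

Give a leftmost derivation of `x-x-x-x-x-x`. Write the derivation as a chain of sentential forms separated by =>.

E=>E-Y=>E-Y-Y=>E-Y-Y-Y=>E-Y-Y-Y-Y=>E-Y-Y-Y-Y-Y=>Y-Y-Y-Y-Y-Y=>x-Y-Y-Y-Y-Y=>x-x-Y-Y-Y-Y=>x-x-x-Y-Y-Y=>x-x-x-x-Y-Y=>x-x-x-x-x-Y=>x-x-x-x-x-x

E => E-Y   [E → E - Y]
E-Y => E-Y-Y   [E → E - Y]
E-Y-Y => E-Y-Y-Y   [E → E - Y]
E-Y-Y-Y => E-Y-Y-Y-Y   [E → E - Y]
E-Y-Y-Y-Y => E-Y-Y-Y-Y-Y   [E → E - Y]
E-Y-Y-Y-Y-Y => Y-Y-Y-Y-Y-Y   [E → Y]
Y-Y-Y-Y-Y-Y => x-Y-Y-Y-Y-Y   [Y → x]
x-Y-Y-Y-Y-Y => x-x-Y-Y-Y-Y   [Y → x]
x-x-Y-Y-Y-Y => x-x-x-Y-Y-Y   [Y → x]
x-x-x-Y-Y-Y => x-x-x-x-Y-Y   [Y → x]
x-x-x-x-Y-Y => x-x-x-x-x-Y   [Y → x]
x-x-x-x-x-Y => x-x-x-x-x-x   [Y → x]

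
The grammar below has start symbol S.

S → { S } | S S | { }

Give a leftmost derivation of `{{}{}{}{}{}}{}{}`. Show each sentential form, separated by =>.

S => SS => SSS => {S}SS => {SS}SS => {SSS}SS => {SSSS}SS => {SSSSS}SS => {{}SSSS}SS => {{}{}SSS}SS => {{}{}{}SS}SS => {{}{}{}{}S}SS => {{}{}{}{}{}}SS => {{}{}{}{}{}}{}S => {{}{}{}{}{}}{}{}

S => SS   [S → S S]
SS => SSS   [S → S S]
SSS => {S}SS   [S → { S }]
{S}SS => {SS}SS   [S → S S]
{SS}SS => {SSS}SS   [S → S S]
{SSS}SS => {SSSS}SS   [S → S S]
{SSSS}SS => {SSSSS}SS   [S → S S]
{SSSSS}SS => {{}SSSS}SS   [S → { }]
{{}SSSS}SS => {{}{}SSS}SS   [S → { }]
{{}{}SSS}SS => {{}{}{}SS}SS   [S → { }]
{{}{}{}SS}SS => {{}{}{}{}S}SS   [S → { }]
{{}{}{}{}S}SS => {{}{}{}{}{}}SS   [S → { }]
{{}{}{}{}{}}SS => {{}{}{}{}{}}{}S   [S → { }]
{{}{}{}{}{}}{}S => {{}{}{}{}{}}{}{}   [S → { }]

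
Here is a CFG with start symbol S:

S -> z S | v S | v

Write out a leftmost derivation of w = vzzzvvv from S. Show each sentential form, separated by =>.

S => vS   [S -> v S]
vS => vzS   [S -> z S]
vzS => vzzS   [S -> z S]
vzzS => vzzzS   [S -> z S]
vzzzS => vzzzvS   [S -> v S]
vzzzvS => vzzzvvS   [S -> v S]
vzzzvvS => vzzzvvv   [S -> v]

S=>vS=>vzS=>vzzS=>vzzzS=>vzzzvS=>vzzzvvS=>vzzzvvv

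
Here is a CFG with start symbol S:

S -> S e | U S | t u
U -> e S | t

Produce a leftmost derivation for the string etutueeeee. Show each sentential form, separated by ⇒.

S ⇒ Se ⇒ USe ⇒ eSSe ⇒ etuSe ⇒ etuSee ⇒ etuSeee ⇒ etuSeeee ⇒ etuSeeeee ⇒ etutueeeee

S ⇒ Se   [S -> S e]
Se ⇒ USe   [S -> U S]
USe ⇒ eSSe   [U -> e S]
eSSe ⇒ etuSe   [S -> t u]
etuSe ⇒ etuSee   [S -> S e]
etuSee ⇒ etuSeee   [S -> S e]
etuSeee ⇒ etuSeeee   [S -> S e]
etuSeeee ⇒ etuSeeeee   [S -> S e]
etuSeeeee ⇒ etutueeeee   [S -> t u]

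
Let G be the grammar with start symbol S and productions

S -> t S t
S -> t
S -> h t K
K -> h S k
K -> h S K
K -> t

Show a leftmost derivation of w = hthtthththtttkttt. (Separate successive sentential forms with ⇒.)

S⇒htK⇒hthSK⇒hthtStK⇒hthttSttK⇒hthtthtKttK⇒hthtththSkttK⇒hthtththtStkttK⇒hthtthththtKtkttK⇒hthtthththtttkttK⇒hthtthththtttkttt

S ⇒ htK   [S -> h t K]
htK ⇒ hthSK   [K -> h S K]
hthSK ⇒ hthtStK   [S -> t S t]
hthtStK ⇒ hthttSttK   [S -> t S t]
hthttSttK ⇒ hthtthtKttK   [S -> h t K]
hthtthtKttK ⇒ hthtththSkttK   [K -> h S k]
hthtththSkttK ⇒ hthtththtStkttK   [S -> t S t]
hthtththtStkttK ⇒ hthtthththtKtkttK   [S -> h t K]
hthtthththtKtkttK ⇒ hthtthththtttkttK   [K -> t]
hthtthththtttkttK ⇒ hthtthththtttkttt   [K -> t]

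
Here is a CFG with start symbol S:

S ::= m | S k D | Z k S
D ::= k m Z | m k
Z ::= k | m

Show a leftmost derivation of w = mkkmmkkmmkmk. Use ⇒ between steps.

S ⇒ SkD ⇒ SkDkD ⇒ SkDkDkD ⇒ mkDkDkD ⇒ mkkmZkDkD ⇒ mkkmmkDkD ⇒ mkkmmkkmZkD ⇒ mkkmmkkmmkD ⇒ mkkmmkkmmkmk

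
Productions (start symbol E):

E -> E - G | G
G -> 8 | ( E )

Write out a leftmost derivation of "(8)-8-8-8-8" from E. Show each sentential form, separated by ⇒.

E ⇒ E-G   [E -> E - G]
E-G ⇒ E-G-G   [E -> E - G]
E-G-G ⇒ E-G-G-G   [E -> E - G]
E-G-G-G ⇒ E-G-G-G-G   [E -> E - G]
E-G-G-G-G ⇒ G-G-G-G-G   [E -> G]
G-G-G-G-G ⇒ (E)-G-G-G-G   [G -> ( E )]
(E)-G-G-G-G ⇒ (G)-G-G-G-G   [E -> G]
(G)-G-G-G-G ⇒ (8)-G-G-G-G   [G -> 8]
(8)-G-G-G-G ⇒ (8)-8-G-G-G   [G -> 8]
(8)-8-G-G-G ⇒ (8)-8-8-G-G   [G -> 8]
(8)-8-8-G-G ⇒ (8)-8-8-8-G   [G -> 8]
(8)-8-8-8-G ⇒ (8)-8-8-8-8   [G -> 8]

E⇒E-G⇒E-G-G⇒E-G-G-G⇒E-G-G-G-G⇒G-G-G-G-G⇒(E)-G-G-G-G⇒(G)-G-G-G-G⇒(8)-G-G-G-G⇒(8)-8-G-G-G⇒(8)-8-8-G-G⇒(8)-8-8-8-G⇒(8)-8-8-8-8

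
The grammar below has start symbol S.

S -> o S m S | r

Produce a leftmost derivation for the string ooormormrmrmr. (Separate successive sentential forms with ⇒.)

S ⇒ oSmS   [S -> o S m S]
oSmS ⇒ ooSmSmS   [S -> o S m S]
ooSmSmS ⇒ oooSmSmSmS   [S -> o S m S]
oooSmSmSmS ⇒ ooormSmSmS   [S -> r]
ooormSmSmS ⇒ ooormoSmSmSmS   [S -> o S m S]
ooormoSmSmSmS ⇒ ooormormSmSmS   [S -> r]
ooormormSmSmS ⇒ ooormormrmSmS   [S -> r]
ooormormrmSmS ⇒ ooormormrmrmS   [S -> r]
ooormormrmrmS ⇒ ooormormrmrmr   [S -> r]

S ⇒ oSmS ⇒ ooSmSmS ⇒ oooSmSmSmS ⇒ ooormSmSmS ⇒ ooormoSmSmSmS ⇒ ooormormSmSmS ⇒ ooormormrmSmS ⇒ ooormormrmrmS ⇒ ooormormrmrmr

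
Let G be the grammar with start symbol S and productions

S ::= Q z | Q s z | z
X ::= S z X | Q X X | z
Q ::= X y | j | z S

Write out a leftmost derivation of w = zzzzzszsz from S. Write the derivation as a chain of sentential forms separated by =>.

S => Qsz => zSsz => zQszsz => zzSszsz => zzQzszsz => zzzSzszsz => zzzzzszsz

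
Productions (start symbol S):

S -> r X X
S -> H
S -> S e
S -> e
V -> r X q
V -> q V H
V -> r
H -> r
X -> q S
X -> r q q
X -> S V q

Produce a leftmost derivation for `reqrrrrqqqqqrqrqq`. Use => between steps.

S => rXX   [S -> r X X]
rXX => rSVqX   [X -> S V q]
rSVqX => reVqX   [S -> e]
reVqX => reqVHqX   [V -> q V H]
reqVHqX => reqrXqHqX   [V -> r X q]
reqrXqHqX => reqrSVqqHqX   [X -> S V q]
reqrSVqqHqX => reqrHVqqHqX   [S -> H]
reqrHVqqHqX => reqrrVqqHqX   [H -> r]
reqrrVqqHqX => reqrrrXqqqHqX   [V -> r X q]
reqrrrXqqqHqX => reqrrrrqqqqqHqX   [X -> r q q]
reqrrrrqqqqqHqX => reqrrrrqqqqqrqX   [H -> r]
reqrrrrqqqqqrqX => reqrrrrqqqqqrqrqq   [X -> r q q]

S=>rXX=>rSVqX=>reVqX=>reqVHqX=>reqrXqHqX=>reqrSVqqHqX=>reqrHVqqHqX=>reqrrVqqHqX=>reqrrrXqqqHqX=>reqrrrrqqqqqHqX=>reqrrrrqqqqqrqX=>reqrrrrqqqqqrqrqq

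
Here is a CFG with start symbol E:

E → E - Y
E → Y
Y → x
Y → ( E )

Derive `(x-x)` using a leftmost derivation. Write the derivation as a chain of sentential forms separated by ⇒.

E ⇒ Y ⇒ (E) ⇒ (E-Y) ⇒ (Y-Y) ⇒ (x-Y) ⇒ (x-x)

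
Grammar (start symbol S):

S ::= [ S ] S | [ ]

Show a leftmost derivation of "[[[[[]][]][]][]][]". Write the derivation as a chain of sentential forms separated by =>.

S=>[S]S=>[[S]S]S=>[[[S]S]S]S=>[[[[S]S]S]S]S=>[[[[[]]S]S]S]S=>[[[[[]][]]S]S]S=>[[[[[]][]][]]S]S=>[[[[[]][]][]][]]S=>[[[[[]][]][]][]][]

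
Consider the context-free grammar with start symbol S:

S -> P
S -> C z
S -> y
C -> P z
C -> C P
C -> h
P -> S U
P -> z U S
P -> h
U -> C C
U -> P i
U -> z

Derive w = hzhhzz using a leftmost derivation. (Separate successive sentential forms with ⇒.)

S⇒P⇒SU⇒CzU⇒CPzU⇒CPPzU⇒PzPPzU⇒hzPPzU⇒hzhPzU⇒hzhhzU⇒hzhhzz

S ⇒ P   [S -> P]
P ⇒ SU   [P -> S U]
SU ⇒ CzU   [S -> C z]
CzU ⇒ CPzU   [C -> C P]
CPzU ⇒ CPPzU   [C -> C P]
CPPzU ⇒ PzPPzU   [C -> P z]
PzPPzU ⇒ hzPPzU   [P -> h]
hzPPzU ⇒ hzhPzU   [P -> h]
hzhPzU ⇒ hzhhzU   [P -> h]
hzhhzU ⇒ hzhhzz   [U -> z]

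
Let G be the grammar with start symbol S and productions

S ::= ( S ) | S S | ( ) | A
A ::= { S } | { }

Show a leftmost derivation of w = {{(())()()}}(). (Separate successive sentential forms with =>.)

S => SS => AS => {S}S => {A}S => {{S}}S => {{SS}}S => {{(S)S}}S => {{(())S}}S => {{(())SS}}S => {{(())()S}}S => {{(())()()}}S => {{(())()()}}()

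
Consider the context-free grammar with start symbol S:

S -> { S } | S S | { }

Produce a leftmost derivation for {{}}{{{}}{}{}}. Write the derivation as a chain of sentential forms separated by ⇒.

S ⇒ SS   [S -> S S]
SS ⇒ {S}S   [S -> { S }]
{S}S ⇒ {{}}S   [S -> { }]
{{}}S ⇒ {{}}{S}   [S -> { S }]
{{}}{S} ⇒ {{}}{SS}   [S -> S S]
{{}}{SS} ⇒ {{}}{SSS}   [S -> S S]
{{}}{SSS} ⇒ {{}}{{S}SS}   [S -> { S }]
{{}}{{S}SS} ⇒ {{}}{{{}}SS}   [S -> { }]
{{}}{{{}}SS} ⇒ {{}}{{{}}{}S}   [S -> { }]
{{}}{{{}}{}S} ⇒ {{}}{{{}}{}{}}   [S -> { }]

S ⇒ SS ⇒ {S}S ⇒ {{}}S ⇒ {{}}{S} ⇒ {{}}{SS} ⇒ {{}}{SSS} ⇒ {{}}{{S}SS} ⇒ {{}}{{{}}SS} ⇒ {{}}{{{}}{}S} ⇒ {{}}{{{}}{}{}}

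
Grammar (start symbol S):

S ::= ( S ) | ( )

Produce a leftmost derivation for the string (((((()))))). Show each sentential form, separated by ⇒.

S ⇒ (S) ⇒ ((S)) ⇒ (((S))) ⇒ ((((S)))) ⇒ (((((S))))) ⇒ (((((())))))

S ⇒ (S)   [S ::= ( S )]
(S) ⇒ ((S))   [S ::= ( S )]
((S)) ⇒ (((S)))   [S ::= ( S )]
(((S))) ⇒ ((((S))))   [S ::= ( S )]
((((S)))) ⇒ (((((S)))))   [S ::= ( S )]
(((((S))))) ⇒ (((((())))))   [S ::= ( )]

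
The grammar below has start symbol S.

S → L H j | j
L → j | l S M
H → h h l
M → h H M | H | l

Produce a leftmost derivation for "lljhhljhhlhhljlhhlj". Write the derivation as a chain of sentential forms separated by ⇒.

S ⇒ LHj   [S → L H j]
LHj ⇒ lSMHj   [L → l S M]
lSMHj ⇒ lLHjMHj   [S → L H j]
lLHjMHj ⇒ llSMHjMHj   [L → l S M]
llSMHjMHj ⇒ llLHjMHjMHj   [S → L H j]
llLHjMHjMHj ⇒ lljHjMHjMHj   [L → j]
lljHjMHjMHj ⇒ lljhhljMHjMHj   [H → h h l]
lljhhljMHjMHj ⇒ lljhhljHHjMHj   [M → H]
lljhhljHHjMHj ⇒ lljhhljhhlHjMHj   [H → h h l]
lljhhljhhlHjMHj ⇒ lljhhljhhlhhljMHj   [H → h h l]
lljhhljhhlhhljMHj ⇒ lljhhljhhlhhljlHj   [M → l]
lljhhljhhlhhljlHj ⇒ lljhhljhhlhhljlhhlj   [H → h h l]

S ⇒ LHj ⇒ lSMHj ⇒ lLHjMHj ⇒ llSMHjMHj ⇒ llLHjMHjMHj ⇒ lljHjMHjMHj ⇒ lljhhljMHjMHj ⇒ lljhhljHHjMHj ⇒ lljhhljhhlHjMHj ⇒ lljhhljhhlhhljMHj ⇒ lljhhljhhlhhljlHj ⇒ lljhhljhhlhhljlhhlj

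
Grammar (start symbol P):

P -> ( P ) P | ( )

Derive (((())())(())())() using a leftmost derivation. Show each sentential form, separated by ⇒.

P⇒(P)P⇒((P)P)P⇒(((P)P)P)P⇒(((())P)P)P⇒(((())())P)P⇒(((())())(P)P)P⇒(((())())(())P)P⇒(((())())(())())P⇒(((())())(())())()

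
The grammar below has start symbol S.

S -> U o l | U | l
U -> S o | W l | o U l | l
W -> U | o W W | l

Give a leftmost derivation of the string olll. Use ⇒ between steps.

S⇒U⇒oUl⇒oWll⇒olll

S ⇒ U   [S -> U]
U ⇒ oUl   [U -> o U l]
oUl ⇒ oWll   [U -> W l]
oWll ⇒ olll   [W -> l]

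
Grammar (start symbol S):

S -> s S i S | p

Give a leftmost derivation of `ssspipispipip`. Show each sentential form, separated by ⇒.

S ⇒ sSiS ⇒ ssSiSiS ⇒ sssSiSiSiS ⇒ ssspiSiSiS ⇒ ssspipiSiS ⇒ ssspipisSiSiS ⇒ ssspipispiSiS ⇒ ssspipispipiS ⇒ ssspipispipip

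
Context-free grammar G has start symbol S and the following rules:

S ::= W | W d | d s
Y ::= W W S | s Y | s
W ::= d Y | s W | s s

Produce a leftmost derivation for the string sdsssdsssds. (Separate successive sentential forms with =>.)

S => W   [S ::= W]
W => sW   [W ::= s W]
sW => sdY   [W ::= d Y]
sdY => sdsY   [Y ::= s Y]
sdsY => sdssY   [Y ::= s Y]
sdssY => sdssWWS   [Y ::= W W S]
sdssWWS => sdsssWWS   [W ::= s W]
sdsssWWS => sdsssdYWS   [W ::= d Y]
sdsssdYWS => sdsssdsWS   [Y ::= s]
sdsssdsWS => sdsssdsssS   [W ::= s s]
sdsssdsssS => sdsssdsssds   [S ::= d s]

S => W => sW => sdY => sdsY => sdssY => sdssWWS => sdsssWWS => sdsssdYWS => sdsssdsWS => sdsssdsssS => sdsssdsssds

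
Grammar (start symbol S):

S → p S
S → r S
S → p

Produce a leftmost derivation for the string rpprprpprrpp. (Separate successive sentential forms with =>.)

S => rS => rpS => rppS => rpprS => rpprpS => rpprprS => rpprprpS => rpprprppS => rpprprpprS => rpprprpprrS => rpprprpprrpS => rpprprpprrpp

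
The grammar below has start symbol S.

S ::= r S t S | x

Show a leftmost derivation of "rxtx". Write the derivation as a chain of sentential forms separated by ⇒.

S ⇒ rStS   [S ::= r S t S]
rStS ⇒ rxtS   [S ::= x]
rxtS ⇒ rxtx   [S ::= x]

S⇒rStS⇒rxtS⇒rxtx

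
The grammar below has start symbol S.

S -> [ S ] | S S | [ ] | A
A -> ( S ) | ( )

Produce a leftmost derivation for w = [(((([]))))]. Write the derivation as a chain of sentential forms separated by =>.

S=>[S]=>[A]=>[(S)]=>[(A)]=>[((S))]=>[((A))]=>[(((S)))]=>[(((A)))]=>[((((S))))]=>[(((([]))))]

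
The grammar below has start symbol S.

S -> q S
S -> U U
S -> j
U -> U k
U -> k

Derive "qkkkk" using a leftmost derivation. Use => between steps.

S => qS => qUU => qkU => qkUk => qkUkk => qkkkk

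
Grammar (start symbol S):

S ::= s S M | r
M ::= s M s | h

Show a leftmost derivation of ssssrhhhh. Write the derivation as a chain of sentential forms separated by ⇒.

S ⇒ sSM   [S ::= s S M]
sSM ⇒ ssSMM   [S ::= s S M]
ssSMM ⇒ sssSMMM   [S ::= s S M]
sssSMMM ⇒ ssssSMMMM   [S ::= s S M]
ssssSMMMM ⇒ ssssrMMMM   [S ::= r]
ssssrMMMM ⇒ ssssrhMMM   [M ::= h]
ssssrhMMM ⇒ ssssrhhMM   [M ::= h]
ssssrhhMM ⇒ ssssrhhhM   [M ::= h]
ssssrhhhM ⇒ ssssrhhhh   [M ::= h]

S ⇒ sSM ⇒ ssSMM ⇒ sssSMMM ⇒ ssssSMMMM ⇒ ssssrMMMM ⇒ ssssrhMMM ⇒ ssssrhhMM ⇒ ssssrhhhM ⇒ ssssrhhhh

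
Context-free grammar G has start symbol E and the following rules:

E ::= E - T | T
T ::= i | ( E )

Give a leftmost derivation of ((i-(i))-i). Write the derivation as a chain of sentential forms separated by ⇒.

E⇒T⇒(E)⇒(E-T)⇒(T-T)⇒((E)-T)⇒((E-T)-T)⇒((T-T)-T)⇒((i-T)-T)⇒((i-(E))-T)⇒((i-(T))-T)⇒((i-(i))-T)⇒((i-(i))-i)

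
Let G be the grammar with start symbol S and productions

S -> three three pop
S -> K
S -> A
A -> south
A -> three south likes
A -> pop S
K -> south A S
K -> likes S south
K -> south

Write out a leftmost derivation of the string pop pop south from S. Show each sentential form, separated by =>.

S => A   [S -> A]
A => pop S   [A -> pop S]
pop S => pop A   [S -> A]
pop A => pop pop S   [A -> pop S]
pop pop S => pop pop K   [S -> K]
pop pop K => pop pop south   [K -> south]

S => A => pop S => pop A => pop pop S => pop pop K => pop pop south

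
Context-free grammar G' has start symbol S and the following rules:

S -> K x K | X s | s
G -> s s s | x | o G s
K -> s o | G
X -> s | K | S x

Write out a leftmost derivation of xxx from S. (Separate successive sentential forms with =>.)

S => KxK => GxK => xxK => xxG => xxx

S => KxK   [S -> K x K]
KxK => GxK   [K -> G]
GxK => xxK   [G -> x]
xxK => xxG   [K -> G]
xxG => xxx   [G -> x]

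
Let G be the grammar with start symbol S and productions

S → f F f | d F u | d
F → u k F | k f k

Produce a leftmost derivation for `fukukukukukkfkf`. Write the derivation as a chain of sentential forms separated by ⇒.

S⇒fFf⇒fukFf⇒fukukFf⇒fukukukFf⇒fukukukukFf⇒fukukukukukFf⇒fukukukukukkfkf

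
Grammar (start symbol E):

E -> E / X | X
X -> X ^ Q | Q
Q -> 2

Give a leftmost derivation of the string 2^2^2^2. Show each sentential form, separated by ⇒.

E ⇒ X   [E -> X]
X ⇒ X^Q   [X -> X ^ Q]
X^Q ⇒ X^Q^Q   [X -> X ^ Q]
X^Q^Q ⇒ X^Q^Q^Q   [X -> X ^ Q]
X^Q^Q^Q ⇒ Q^Q^Q^Q   [X -> Q]
Q^Q^Q^Q ⇒ 2^Q^Q^Q   [Q -> 2]
2^Q^Q^Q ⇒ 2^2^Q^Q   [Q -> 2]
2^2^Q^Q ⇒ 2^2^2^Q   [Q -> 2]
2^2^2^Q ⇒ 2^2^2^2   [Q -> 2]

E ⇒ X ⇒ X^Q ⇒ X^Q^Q ⇒ X^Q^Q^Q ⇒ Q^Q^Q^Q ⇒ 2^Q^Q^Q ⇒ 2^2^Q^Q ⇒ 2^2^2^Q ⇒ 2^2^2^2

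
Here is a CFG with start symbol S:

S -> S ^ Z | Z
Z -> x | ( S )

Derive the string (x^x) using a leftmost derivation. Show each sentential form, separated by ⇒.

S ⇒ Z   [S -> Z]
Z ⇒ (S)   [Z -> ( S )]
(S) ⇒ (S^Z)   [S -> S ^ Z]
(S^Z) ⇒ (Z^Z)   [S -> Z]
(Z^Z) ⇒ (x^Z)   [Z -> x]
(x^Z) ⇒ (x^x)   [Z -> x]

S ⇒ Z ⇒ (S) ⇒ (S^Z) ⇒ (Z^Z) ⇒ (x^Z) ⇒ (x^x)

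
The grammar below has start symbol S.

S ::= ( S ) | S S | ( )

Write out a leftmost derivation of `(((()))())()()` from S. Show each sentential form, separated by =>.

S=>SS=>SSS=>(S)SS=>(SS)SS=>((S)S)SS=>(((S))S)SS=>(((()))S)SS=>(((()))())SS=>(((()))())()S=>(((()))())()()

S => SS   [S ::= S S]
SS => SSS   [S ::= S S]
SSS => (S)SS   [S ::= ( S )]
(S)SS => (SS)SS   [S ::= S S]
(SS)SS => ((S)S)SS   [S ::= ( S )]
((S)S)SS => (((S))S)SS   [S ::= ( S )]
(((S))S)SS => (((()))S)SS   [S ::= ( )]
(((()))S)SS => (((()))())SS   [S ::= ( )]
(((()))())SS => (((()))())()S   [S ::= ( )]
(((()))())()S => (((()))())()()   [S ::= ( )]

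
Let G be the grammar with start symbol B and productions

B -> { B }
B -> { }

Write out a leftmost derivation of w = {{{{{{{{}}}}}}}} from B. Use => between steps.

B => {B}   [B -> { B }]
{B} => {{B}}   [B -> { B }]
{{B}} => {{{B}}}   [B -> { B }]
{{{B}}} => {{{{B}}}}   [B -> { B }]
{{{{B}}}} => {{{{{B}}}}}   [B -> { B }]
{{{{{B}}}}} => {{{{{{B}}}}}}   [B -> { B }]
{{{{{{B}}}}}} => {{{{{{{B}}}}}}}   [B -> { B }]
{{{{{{{B}}}}}}} => {{{{{{{{}}}}}}}}   [B -> { }]

B => {B} => {{B}} => {{{B}}} => {{{{B}}}} => {{{{{B}}}}} => {{{{{{B}}}}}} => {{{{{{{B}}}}}}} => {{{{{{{{}}}}}}}}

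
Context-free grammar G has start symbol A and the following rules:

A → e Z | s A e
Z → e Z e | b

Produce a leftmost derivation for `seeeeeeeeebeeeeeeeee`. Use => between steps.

A=>sAe=>seZe=>seeZee=>seeeZeee=>seeeeZeeee=>seeeeeZeeeee=>seeeeeeZeeeeee=>seeeeeeeZeeeeeee=>seeeeeeeeZeeeeeeee=>seeeeeeeeeZeeeeeeeee=>seeeeeeeeebeeeeeeeee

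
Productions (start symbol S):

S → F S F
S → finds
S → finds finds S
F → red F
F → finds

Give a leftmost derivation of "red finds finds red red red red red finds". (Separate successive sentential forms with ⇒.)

S ⇒ F S F   [S → F S F]
F S F ⇒ red F S F   [F → red F]
red F S F ⇒ red finds S F   [F → finds]
red finds S F ⇒ red finds finds F   [S → finds]
red finds finds F ⇒ red finds finds red F   [F → red F]
red finds finds red F ⇒ red finds finds red red F   [F → red F]
red finds finds red red F ⇒ red finds finds red red red F   [F → red F]
red finds finds red red red F ⇒ red finds finds red red red red F   [F → red F]
red finds finds red red red red F ⇒ red finds finds red red red red red F   [F → red F]
red finds finds red red red red red F ⇒ red finds finds red red red red red finds   [F → finds]

S ⇒ F S F ⇒ red F S F ⇒ red finds S F ⇒ red finds finds F ⇒ red finds finds red F ⇒ red finds finds red red F ⇒ red finds finds red red red F ⇒ red finds finds red red red red F ⇒ red finds finds red red red red red F ⇒ red finds finds red red red red red finds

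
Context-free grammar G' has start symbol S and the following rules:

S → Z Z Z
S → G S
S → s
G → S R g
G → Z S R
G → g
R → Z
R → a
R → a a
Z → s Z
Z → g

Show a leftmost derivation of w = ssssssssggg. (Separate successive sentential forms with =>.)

S=>ZZZ=>sZZZ=>ssZZZ=>sssZZZ=>ssssZZZ=>sssssZZZ=>ssssssZZZ=>sssssssZZZ=>ssssssssZZZ=>ssssssssgZZ=>ssssssssggZ=>ssssssssggg

S => ZZZ   [S → Z Z Z]
ZZZ => sZZZ   [Z → s Z]
sZZZ => ssZZZ   [Z → s Z]
ssZZZ => sssZZZ   [Z → s Z]
sssZZZ => ssssZZZ   [Z → s Z]
ssssZZZ => sssssZZZ   [Z → s Z]
sssssZZZ => ssssssZZZ   [Z → s Z]
ssssssZZZ => sssssssZZZ   [Z → s Z]
sssssssZZZ => ssssssssZZZ   [Z → s Z]
ssssssssZZZ => ssssssssgZZ   [Z → g]
ssssssssgZZ => ssssssssggZ   [Z → g]
ssssssssggZ => ssssssssggg   [Z → g]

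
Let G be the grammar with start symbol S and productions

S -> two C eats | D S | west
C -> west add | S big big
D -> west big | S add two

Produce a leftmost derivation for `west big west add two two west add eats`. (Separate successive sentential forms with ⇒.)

S ⇒ D S ⇒ S add two S ⇒ D S add two S ⇒ west big S add two S ⇒ west big west add two S ⇒ west big west add two two C eats ⇒ west big west add two two west add eats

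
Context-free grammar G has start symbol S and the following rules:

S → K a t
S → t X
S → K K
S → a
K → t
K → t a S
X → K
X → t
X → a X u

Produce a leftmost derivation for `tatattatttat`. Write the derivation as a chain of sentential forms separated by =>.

S => Kat => taSat => taKKat => tataSKat => tatatXKat => tatatKKat => tatattaSKat => tatattaKKKat => tatattatKKat => tatattattKat => tatattatttat

S => Kat   [S → K a t]
Kat => taSat   [K → t a S]
taSat => taKKat   [S → K K]
taKKat => tataSKat   [K → t a S]
tataSKat => tatatXKat   [S → t X]
tatatXKat => tatatKKat   [X → K]
tatatKKat => tatattaSKat   [K → t a S]
tatattaSKat => tatattaKKKat   [S → K K]
tatattaKKKat => tatattatKKat   [K → t]
tatattatKKat => tatattattKat   [K → t]
tatattattKat => tatattatttat   [K → t]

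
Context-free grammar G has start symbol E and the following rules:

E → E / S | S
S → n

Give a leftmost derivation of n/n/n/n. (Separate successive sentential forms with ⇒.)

E ⇒ E/S   [E → E / S]
E/S ⇒ E/S/S   [E → E / S]
E/S/S ⇒ E/S/S/S   [E → E / S]
E/S/S/S ⇒ S/S/S/S   [E → S]
S/S/S/S ⇒ n/S/S/S   [S → n]
n/S/S/S ⇒ n/n/S/S   [S → n]
n/n/S/S ⇒ n/n/n/S   [S → n]
n/n/n/S ⇒ n/n/n/n   [S → n]

E ⇒ E/S ⇒ E/S/S ⇒ E/S/S/S ⇒ S/S/S/S ⇒ n/S/S/S ⇒ n/n/S/S ⇒ n/n/n/S ⇒ n/n/n/n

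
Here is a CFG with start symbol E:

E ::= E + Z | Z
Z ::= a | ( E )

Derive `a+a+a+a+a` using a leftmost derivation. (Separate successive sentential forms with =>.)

E => E+Z   [E ::= E + Z]
E+Z => E+Z+Z   [E ::= E + Z]
E+Z+Z => E+Z+Z+Z   [E ::= E + Z]
E+Z+Z+Z => E+Z+Z+Z+Z   [E ::= E + Z]
E+Z+Z+Z+Z => Z+Z+Z+Z+Z   [E ::= Z]
Z+Z+Z+Z+Z => a+Z+Z+Z+Z   [Z ::= a]
a+Z+Z+Z+Z => a+a+Z+Z+Z   [Z ::= a]
a+a+Z+Z+Z => a+a+a+Z+Z   [Z ::= a]
a+a+a+Z+Z => a+a+a+a+Z   [Z ::= a]
a+a+a+a+Z => a+a+a+a+a   [Z ::= a]

E => E+Z => E+Z+Z => E+Z+Z+Z => E+Z+Z+Z+Z => Z+Z+Z+Z+Z => a+Z+Z+Z+Z => a+a+Z+Z+Z => a+a+a+Z+Z => a+a+a+a+Z => a+a+a+a+a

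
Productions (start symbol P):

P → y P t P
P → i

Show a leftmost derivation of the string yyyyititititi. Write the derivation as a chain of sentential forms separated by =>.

P => yPtP   [P → y P t P]
yPtP => yyPtPtP   [P → y P t P]
yyPtPtP => yyyPtPtPtP   [P → y P t P]
yyyPtPtPtP => yyyyPtPtPtPtP   [P → y P t P]
yyyyPtPtPtPtP => yyyyitPtPtPtP   [P → i]
yyyyitPtPtPtP => yyyyititPtPtP   [P → i]
yyyyititPtPtP => yyyyitititPtP   [P → i]
yyyyitititPtP => yyyyititititP   [P → i]
yyyyititititP => yyyyititititi   [P → i]

P => yPtP => yyPtPtP => yyyPtPtPtP => yyyyPtPtPtPtP => yyyyitPtPtPtP => yyyyititPtPtP => yyyyitititPtP => yyyyititititP => yyyyititititi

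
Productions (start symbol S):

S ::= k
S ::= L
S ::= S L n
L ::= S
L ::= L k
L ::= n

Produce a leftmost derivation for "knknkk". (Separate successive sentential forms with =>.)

S=>L=>Lk=>Lkk=>Skk=>SLnkk=>kLnkk=>kLknkk=>knknkk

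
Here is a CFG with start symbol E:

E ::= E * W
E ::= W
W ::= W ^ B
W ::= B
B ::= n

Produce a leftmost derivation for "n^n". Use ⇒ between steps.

E⇒W⇒W^B⇒B^B⇒n^B⇒n^n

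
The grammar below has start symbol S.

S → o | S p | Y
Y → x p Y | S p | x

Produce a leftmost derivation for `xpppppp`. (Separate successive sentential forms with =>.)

S=>Sp=>Spp=>Sppp=>Spppp=>Ypppp=>Sppppp=>Spppppp=>Ypppppp=>xpppppp

S => Sp   [S → S p]
Sp => Spp   [S → S p]
Spp => Sppp   [S → S p]
Sppp => Spppp   [S → S p]
Spppp => Ypppp   [S → Y]
Ypppp => Sppppp   [Y → S p]
Sppppp => Spppppp   [S → S p]
Spppppp => Ypppppp   [S → Y]
Ypppppp => xpppppp   [Y → x]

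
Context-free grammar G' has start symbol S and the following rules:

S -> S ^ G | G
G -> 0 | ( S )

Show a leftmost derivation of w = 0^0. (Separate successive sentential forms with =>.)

S => S^G => G^G => 0^G => 0^0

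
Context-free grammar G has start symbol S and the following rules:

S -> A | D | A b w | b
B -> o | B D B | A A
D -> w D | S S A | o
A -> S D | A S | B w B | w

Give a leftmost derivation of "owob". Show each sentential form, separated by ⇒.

S ⇒ A ⇒ AS ⇒ BwBS ⇒ owBS ⇒ owoS ⇒ owob

S ⇒ A   [S -> A]
A ⇒ AS   [A -> A S]
AS ⇒ BwBS   [A -> B w B]
BwBS ⇒ owBS   [B -> o]
owBS ⇒ owoS   [B -> o]
owoS ⇒ owob   [S -> b]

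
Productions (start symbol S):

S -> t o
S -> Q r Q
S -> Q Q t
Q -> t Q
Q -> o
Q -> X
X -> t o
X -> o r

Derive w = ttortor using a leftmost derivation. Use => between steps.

S => QrQ => tQrQ => tXrQ => ttorQ => ttortQ => ttortX => ttortor

S => QrQ   [S -> Q r Q]
QrQ => tQrQ   [Q -> t Q]
tQrQ => tXrQ   [Q -> X]
tXrQ => ttorQ   [X -> t o]
ttorQ => ttortQ   [Q -> t Q]
ttortQ => ttortX   [Q -> X]
ttortX => ttortor   [X -> o r]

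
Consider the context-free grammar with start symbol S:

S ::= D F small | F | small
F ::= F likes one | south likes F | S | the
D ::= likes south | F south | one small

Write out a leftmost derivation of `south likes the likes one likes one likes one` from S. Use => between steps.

S => F => F likes one => F likes one likes one => F likes one likes one likes one => south likes F likes one likes one likes one => south likes the likes one likes one likes one

S => F   [S ::= F]
F => F likes one   [F ::= F likes one]
F likes one => F likes one likes one   [F ::= F likes one]
F likes one likes one => F likes one likes one likes one   [F ::= F likes one]
F likes one likes one likes one => south likes F likes one likes one likes one   [F ::= south likes F]
south likes F likes one likes one likes one => south likes the likes one likes one likes one   [F ::= the]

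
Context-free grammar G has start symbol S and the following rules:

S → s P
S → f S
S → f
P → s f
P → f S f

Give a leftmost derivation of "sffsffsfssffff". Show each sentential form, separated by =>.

S => sP => sfSf => sffSf => sffsPf => sffsfSff => sffsffSff => sffsffsPff => sffsffsfSfff => sffsffsfsPfff => sffsffsfssffff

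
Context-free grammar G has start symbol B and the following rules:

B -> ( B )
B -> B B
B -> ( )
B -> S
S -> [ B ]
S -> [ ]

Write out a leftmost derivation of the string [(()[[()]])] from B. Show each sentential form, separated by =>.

B => S => [B] => [(B)] => [(BB)] => [(()B)] => [(()S)] => [(()[B])] => [(()[S])] => [(()[[B]])] => [(()[[()]])]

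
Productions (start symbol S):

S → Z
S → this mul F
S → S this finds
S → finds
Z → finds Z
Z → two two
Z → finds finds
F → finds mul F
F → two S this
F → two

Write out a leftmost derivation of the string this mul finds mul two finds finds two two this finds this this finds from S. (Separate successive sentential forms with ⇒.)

S ⇒ S this finds   [S → S this finds]
S this finds ⇒ this mul F this finds   [S → this mul F]
this mul F this finds ⇒ this mul finds mul F this finds   [F → finds mul F]
this mul finds mul F this finds ⇒ this mul finds mul two S this this finds   [F → two S this]
this mul finds mul two S this this finds ⇒ this mul finds mul two S this finds this this finds   [S → S this finds]
this mul finds mul two S this finds this this finds ⇒ this mul finds mul two Z this finds this this finds   [S → Z]
this mul finds mul two Z this finds this this finds ⇒ this mul finds mul two finds Z this finds this this finds   [Z → finds Z]
this mul finds mul two finds Z this finds this this finds ⇒ this mul finds mul two finds finds Z this finds this this finds   [Z → finds Z]
this mul finds mul two finds finds Z this finds this this finds ⇒ this mul finds mul two finds finds two two this finds this this finds   [Z → two two]

S ⇒ S this finds ⇒ this mul F this finds ⇒ this mul finds mul F this finds ⇒ this mul finds mul two S this this finds ⇒ this mul finds mul two S this finds this this finds ⇒ this mul finds mul two Z this finds this this finds ⇒ this mul finds mul two finds Z this finds this this finds ⇒ this mul finds mul two finds finds Z this finds this this finds ⇒ this mul finds mul two finds finds two two this finds this this finds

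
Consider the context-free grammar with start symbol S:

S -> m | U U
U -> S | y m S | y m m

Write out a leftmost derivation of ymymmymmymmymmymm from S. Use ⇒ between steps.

S ⇒ UU   [S -> U U]
UU ⇒ ymSU   [U -> y m S]
ymSU ⇒ ymUUU   [S -> U U]
ymUUU ⇒ ymymSUU   [U -> y m S]
ymymSUU ⇒ ymymmUU   [S -> m]
ymymmUU ⇒ ymymmSU   [U -> S]
ymymmSU ⇒ ymymmUUU   [S -> U U]
ymymmUUU ⇒ ymymmymSUU   [U -> y m S]
ymymmymSUU ⇒ ymymmymUUUU   [S -> U U]
ymymmymUUUU ⇒ ymymmymSUUU   [U -> S]
ymymmymSUUU ⇒ ymymmymmUUU   [S -> m]
ymymmymmUUU ⇒ ymymmymmymmUU   [U -> y m m]
ymymmymmymmUU ⇒ ymymmymmymmymmU   [U -> y m m]
ymymmymmymmymmU ⇒ ymymmymmymmymmymm   [U -> y m m]

S⇒UU⇒ymSU⇒ymUUU⇒ymymSUU⇒ymymmUU⇒ymymmSU⇒ymymmUUU⇒ymymmymSUU⇒ymymmymUUUU⇒ymymmymSUUU⇒ymymmymmUUU⇒ymymmymmymmUU⇒ymymmymmymmymmU⇒ymymmymmymmymmymm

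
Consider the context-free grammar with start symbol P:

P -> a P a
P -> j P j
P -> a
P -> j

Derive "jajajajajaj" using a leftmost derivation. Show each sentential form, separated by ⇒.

P⇒jPj⇒jaPaj⇒jajPjaj⇒jajaPajaj⇒jajajPjajaj⇒jajajajajaj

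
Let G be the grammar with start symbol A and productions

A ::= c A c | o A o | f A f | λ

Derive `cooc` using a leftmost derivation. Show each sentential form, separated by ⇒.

A ⇒ cAc   [A ::= c A c]
cAc ⇒ coAoc   [A ::= o A o]
coAoc ⇒ cooc   [A ::= λ]

A ⇒ cAc ⇒ coAoc ⇒ cooc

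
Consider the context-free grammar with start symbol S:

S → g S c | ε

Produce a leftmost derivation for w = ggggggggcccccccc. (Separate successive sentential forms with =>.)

S => gSc   [S → g S c]
gSc => ggScc   [S → g S c]
ggScc => gggSccc   [S → g S c]
gggSccc => ggggScccc   [S → g S c]
ggggScccc => gggggSccccc   [S → g S c]
gggggSccccc => ggggggScccccc   [S → g S c]
ggggggScccccc => gggggggSccccccc   [S → g S c]
gggggggSccccccc => ggggggggScccccccc   [S → g S c]
ggggggggScccccccc => ggggggggcccccccc   [S → ε]

S => gSc => ggScc => gggSccc => ggggScccc => gggggSccccc => ggggggScccccc => gggggggSccccccc => ggggggggScccccccc => ggggggggcccccccc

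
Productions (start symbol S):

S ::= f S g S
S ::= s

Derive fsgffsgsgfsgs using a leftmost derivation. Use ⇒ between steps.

S⇒fSgS⇒fsgS⇒fsgfSgS⇒fsgffSgSgS⇒fsgffsgSgS⇒fsgffsgsgS⇒fsgffsgsgfSgS⇒fsgffsgsgfsgS⇒fsgffsgsgfsgs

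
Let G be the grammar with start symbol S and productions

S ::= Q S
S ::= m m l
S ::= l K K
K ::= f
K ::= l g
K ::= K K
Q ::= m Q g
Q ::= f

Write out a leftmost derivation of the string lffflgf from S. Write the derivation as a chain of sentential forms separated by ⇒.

S ⇒ lKK   [S ::= l K K]
lKK ⇒ lfK   [K ::= f]
lfK ⇒ lfKK   [K ::= K K]
lfKK ⇒ lfKKK   [K ::= K K]
lfKKK ⇒ lfKKKK   [K ::= K K]
lfKKKK ⇒ lffKKK   [K ::= f]
lffKKK ⇒ lfffKK   [K ::= f]
lfffKK ⇒ lffflgK   [K ::= l g]
lffflgK ⇒ lffflgf   [K ::= f]

S⇒lKK⇒lfK⇒lfKK⇒lfKKK⇒lfKKKK⇒lffKKK⇒lfffKK⇒lffflgK⇒lffflgf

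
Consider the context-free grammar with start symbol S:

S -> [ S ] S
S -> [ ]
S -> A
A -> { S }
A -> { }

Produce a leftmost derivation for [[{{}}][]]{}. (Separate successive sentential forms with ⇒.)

S ⇒ [S]S   [S -> [ S ] S]
[S]S ⇒ [[S]S]S   [S -> [ S ] S]
[[S]S]S ⇒ [[A]S]S   [S -> A]
[[A]S]S ⇒ [[{S}]S]S   [A -> { S }]
[[{S}]S]S ⇒ [[{A}]S]S   [S -> A]
[[{A}]S]S ⇒ [[{{}}]S]S   [A -> { }]
[[{{}}]S]S ⇒ [[{{}}][]]S   [S -> [ ]]
[[{{}}][]]S ⇒ [[{{}}][]]A   [S -> A]
[[{{}}][]]A ⇒ [[{{}}][]]{}   [A -> { }]

S⇒[S]S⇒[[S]S]S⇒[[A]S]S⇒[[{S}]S]S⇒[[{A}]S]S⇒[[{{}}]S]S⇒[[{{}}][]]S⇒[[{{}}][]]A⇒[[{{}}][]]{}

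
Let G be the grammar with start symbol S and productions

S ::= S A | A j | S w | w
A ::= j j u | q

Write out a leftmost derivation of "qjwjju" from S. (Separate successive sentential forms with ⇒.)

S ⇒ SA ⇒ SwA ⇒ AjwA ⇒ qjwA ⇒ qjwjju

S ⇒ SA   [S ::= S A]
SA ⇒ SwA   [S ::= S w]
SwA ⇒ AjwA   [S ::= A j]
AjwA ⇒ qjwA   [A ::= q]
qjwA ⇒ qjwjju   [A ::= j j u]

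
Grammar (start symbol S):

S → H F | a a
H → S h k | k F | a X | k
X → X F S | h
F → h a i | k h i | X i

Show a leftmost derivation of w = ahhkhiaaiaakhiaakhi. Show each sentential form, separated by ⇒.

S ⇒ HF ⇒ aXF ⇒ aXFSF ⇒ aXFSFSF ⇒ ahFSFSF ⇒ ahXiSFSF ⇒ ahXFSiSFSF ⇒ ahhFSiSFSF ⇒ ahhkhiSiSFSF ⇒ ahhkhiaaiSFSF ⇒ ahhkhiaaiaaFSF ⇒ ahhkhiaaiaakhiSF ⇒ ahhkhiaaiaakhiaaF ⇒ ahhkhiaaiaakhiaakhi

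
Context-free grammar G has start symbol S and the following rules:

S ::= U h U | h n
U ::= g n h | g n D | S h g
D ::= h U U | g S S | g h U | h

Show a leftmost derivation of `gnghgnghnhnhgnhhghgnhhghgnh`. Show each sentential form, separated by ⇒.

S ⇒ UhU ⇒ gnDhU ⇒ gnghUhU ⇒ gnghShghU ⇒ gnghUhUhghU ⇒ gnghShghUhghU ⇒ gnghUhUhghUhghU ⇒ gnghgnDhUhghUhghU ⇒ gnghgngSShUhghUhghU ⇒ gnghgnghnShUhghUhghU ⇒ gnghgnghnhnhUhghUhghU ⇒ gnghgnghnhnhgnhhghUhghU ⇒ gnghgnghnhnhgnhhghgnhhghU ⇒ gnghgnghnhnhgnhhghgnhhghgnh

S ⇒ UhU   [S ::= U h U]
UhU ⇒ gnDhU   [U ::= g n D]
gnDhU ⇒ gnghUhU   [D ::= g h U]
gnghUhU ⇒ gnghShghU   [U ::= S h g]
gnghShghU ⇒ gnghUhUhghU   [S ::= U h U]
gnghUhUhghU ⇒ gnghShghUhghU   [U ::= S h g]
gnghShghUhghU ⇒ gnghUhUhghUhghU   [S ::= U h U]
gnghUhUhghUhghU ⇒ gnghgnDhUhghUhghU   [U ::= g n D]
gnghgnDhUhghUhghU ⇒ gnghgngSShUhghUhghU   [D ::= g S S]
gnghgngSShUhghUhghU ⇒ gnghgnghnShUhghUhghU   [S ::= h n]
gnghgnghnShUhghUhghU ⇒ gnghgnghnhnhUhghUhghU   [S ::= h n]
gnghgnghnhnhUhghUhghU ⇒ gnghgnghnhnhgnhhghUhghU   [U ::= g n h]
gnghgnghnhnhgnhhghUhghU ⇒ gnghgnghnhnhgnhhghgnhhghU   [U ::= g n h]
gnghgnghnhnhgnhhghgnhhghU ⇒ gnghgnghnhnhgnhhghgnhhghgnh   [U ::= g n h]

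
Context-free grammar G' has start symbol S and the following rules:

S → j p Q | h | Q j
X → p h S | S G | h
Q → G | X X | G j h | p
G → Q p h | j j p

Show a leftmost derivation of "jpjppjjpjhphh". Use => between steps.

S => jpQ   [S → j p Q]
jpQ => jpXX   [Q → X X]
jpXX => jpSGX   [X → S G]
jpSGX => jpjpQGX   [S → j p Q]
jpjpQGX => jpjppGX   [Q → p]
jpjppGX => jpjppQphX   [G → Q p h]
jpjppQphX => jpjppGjhphX   [Q → G j h]
jpjppGjhphX => jpjppjjpjhphX   [G → j j p]
jpjppjjpjhphX => jpjppjjpjhphh   [X → h]

S => jpQ => jpXX => jpSGX => jpjpQGX => jpjppGX => jpjppQphX => jpjppGjhphX => jpjppjjpjhphX => jpjppjjpjhphh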